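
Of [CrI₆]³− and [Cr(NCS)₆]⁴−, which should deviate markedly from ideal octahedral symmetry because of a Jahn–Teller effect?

[CrI₆]³−: Ligand charges: each iodide is −1. With an overall charge of −3 the chromium centre must be in the +3 oxidation state. Group 6 minus oxidation state 3 gives a d³ configuration. The d³ configuration leaves the e_g set evenly filled (or empty) — no strong Jahn–Teller driving force.
[Cr(NCS)₆]⁴−: Ligand charges: each isothiocyanate is −1. With an overall charge of −4 the chromium centre must be in the +2 oxidation state. Cr sits in group 6, so the d-electron count is 6 − 2 = 4. Isothiocyanate is a weak-field ligand for a first-row metal, so the complex is high-spin. The t₂g³e_g¹ (high-spin) configuration has an unevenly filled e_g set; the Jahn–Teller theorem predicts a tetragonal distortion (typically axial elongation) to lift the degeneracy.

[Cr(NCS)₆]⁴−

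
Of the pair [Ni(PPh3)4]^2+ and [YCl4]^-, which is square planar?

For [Ni(PPh3)4]^2+: Summing ligand charges against the +2 overall charge gives an oxidation state of +2 for nickel. Ni sits in group 10, so the d-electron count is 10 − 2 = 8. Triphenylphosphine is a strong-field ligand (high in the spectrochemical series). A 3d d⁸ ion with strong-field ligands gains enough CFSE to favour square planar over tetrahedral. → square planar.
For [YCl4]^-: Each chloride is −1; balancing the −1 overall charge requires Y(III). Yttrium is a group-3 element; Y(III) is therefore d⁰. A d⁰ ion has no crystal-field stabilisation preference between square planar and tetrahedral, so four ligands adopt the sterically favoured tetrahedral geometry. → tetrahedral.

[Ni(PPh3)4]^2+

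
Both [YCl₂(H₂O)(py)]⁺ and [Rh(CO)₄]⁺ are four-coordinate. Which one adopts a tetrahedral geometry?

[YCl₂(H₂O)(py)]⁺

For [YCl₂(H₂O)(py)]⁺: Ligand charges: each chloride is −1; water is neutral; pyridine is neutral. With an overall charge of +1 the yttrium centre must be in the +3 oxidation state. Yttrium is a group-3 element; Y(III) is therefore d⁰. A d⁰ ion has no crystal-field stabilisation preference between square planar and tetrahedral, so four ligands adopt the sterically favoured tetrahedral geometry. → tetrahedral.
For [Rh(CO)₄]⁺: Carbonyl is neutral; balancing the +1 overall charge requires Rh(I). Rh sits in group 9, so the d-electron count is 9 − 1 = 8. A 4d d⁸ ion has a large crystal-field splitting; square planar leaves the high-energy d_{x²−y²} orbital empty and maximises CFSE. → square planar.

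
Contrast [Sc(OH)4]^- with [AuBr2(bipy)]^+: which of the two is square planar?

For [Sc(OH)4]^-: Ligand charges: each hydroxide is −1. With an overall charge of −1 the scandium centre must be in the +3 oxidation state. Sc sits in group 3, so the d-electron count is 3 − 3 = 0. A d⁰ ion has no crystal-field stabilisation preference between square planar and tetrahedral, so four ligands adopt the sterically favoured tetrahedral geometry. → tetrahedral.
For [AuBr2(bipy)]^+: Each bromide is −1; 2,2′-bipyridine is neutral; balancing the +1 overall charge requires Au(III). Au sits in group 11, so the d-electron count is 11 − 3 = 8. A 5d d⁸ ion has a large crystal-field splitting; square planar leaves the high-energy d_{x²−y²} orbital empty and maximises CFSE. → square planar.

[AuBr2(bipy)]^+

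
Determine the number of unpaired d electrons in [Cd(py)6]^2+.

0 unpaired electrons

Ligand charges: pyridine is neutral. With an overall charge of +2 the cadmium centre must be in the +2 oxidation state.
Group 12 minus oxidation state 2 gives a d¹⁰ configuration.
In an octahedral field the d¹⁰ configuration is t₂g⁶e_g⁴, giving 0 unpaired electrons.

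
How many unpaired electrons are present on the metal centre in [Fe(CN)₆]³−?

Each cyanide is −1; balancing the −3 overall charge requires Fe(III).
Iron is a group-8 element; Fe(III) is therefore d⁵.
The spin state decides the count: Cyanide is a strong-field ligand (high in the spectrochemical series) for a first-row metal, so the complex is low-spin.
An octahedral low-spin d⁵ ion is t₂g⁵e_g⁰, giving 1 unpaired electron.

1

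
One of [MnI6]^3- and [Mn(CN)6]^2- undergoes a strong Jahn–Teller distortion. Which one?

[MnI6]^3-

[MnI6]^3-: Ligand charges: each iodide is −1. With an overall charge of −3 the manganese centre must be in the +3 oxidation state. Manganese is a group-7 element; Mn(III) is therefore d⁴. Iodide is a weak-field ligand for a first-row metal, so the complex is high-spin. The t₂g³e_g¹ (high-spin) configuration has an unevenly filled e_g set; the Jahn–Teller theorem predicts a tetragonal distortion (typically axial elongation) to lift the degeneracy.
[Mn(CN)6]^2-: Ligand charges: each cyanide is −1. With an overall charge of −2 the manganese centre must be in the +4 oxidation state. Group 7 minus oxidation state 4 gives a d³ configuration. The d³ configuration leaves the e_g set evenly filled (or empty) — no strong Jahn–Teller driving force.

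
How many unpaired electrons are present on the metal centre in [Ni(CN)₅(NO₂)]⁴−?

2

Summing ligand charges against the −4 overall charge gives an oxidation state of +2 for nickel.
Ni sits in group 10, so the d-electron count is 10 − 2 = 8.
In an octahedral field the d⁸ configuration is t₂g⁶e_g² (only one arrangement possible), giving 2 unpaired electrons.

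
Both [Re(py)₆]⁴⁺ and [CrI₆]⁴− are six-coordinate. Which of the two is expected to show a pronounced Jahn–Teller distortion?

[CrI₆]⁴−

[Re(py)₆]⁴⁺: Pyridine is neutral; balancing the +4 overall charge requires Re(IV). Rhenium is a group-7 element; Re(IV) is therefore d³. The d³ configuration leaves the e_g set evenly filled (or empty) — no strong Jahn–Teller driving force.
[CrI₆]⁴−: Each iodide is −1; balancing the −4 overall charge requires Cr(II). Cr sits in group 6, so the d-electron count is 6 − 2 = 4. Iodide is a weak-field ligand for a first-row metal, so the complex is high-spin. The t₂g³e_g¹ (high-spin) configuration has an unevenly filled e_g set; the Jahn–Teller theorem predicts a tetragonal distortion (typically axial elongation) to lift the degeneracy.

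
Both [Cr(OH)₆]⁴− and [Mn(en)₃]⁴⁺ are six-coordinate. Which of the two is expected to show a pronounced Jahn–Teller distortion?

[Cr(OH)₆]⁴−

[Cr(OH)₆]⁴−: Each hydroxide is −1; balancing the −4 overall charge requires Cr(II). Cr sits in group 6, so the d-electron count is 6 − 2 = 4. Hydroxide is a weak-field ligand for a first-row metal, so the complex is high-spin. The t₂g³e_g¹ (high-spin) configuration has an unevenly filled e_g set; the Jahn–Teller theorem predicts a tetragonal distortion (typically axial elongation) to lift the degeneracy.
[Mn(en)₃]⁴⁺: Summing ligand charges against the +4 overall charge gives an oxidation state of +4 for manganese. Manganese is a group-7 element; Mn(IV) is therefore d³. The d³ configuration leaves the e_g set evenly filled (or empty) — no strong Jahn–Teller driving force.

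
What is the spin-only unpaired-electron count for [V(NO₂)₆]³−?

2

Ligand charges: each nitro (N-bound nitrite) is −1. With an overall charge of −3 the vanadium centre must be in the +3 oxidation state.
Vanadium is a group-5 element; V(III) is therefore d².
In an octahedral field the d² configuration is t₂g²e_g⁰ (only one arrangement possible), giving 2 unpaired electrons.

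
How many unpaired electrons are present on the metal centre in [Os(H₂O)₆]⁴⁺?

Water is neutral; balancing the +4 overall charge requires Os(IV).
Osmium is a group-8 element; Os(IV) is therefore d⁴.
The spin state decides the count: a 5d ion has a large Δₒ and is invariably low-spin.
An octahedral low-spin d⁴ ion is t₂g⁴e_g⁰, giving 2 unpaired electrons.

2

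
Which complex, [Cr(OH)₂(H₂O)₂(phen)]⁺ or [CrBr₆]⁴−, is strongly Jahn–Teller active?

[CrBr₆]⁴−

[Cr(OH)₂(H₂O)₂(phen)]⁺: Each hydroxide is −1; water is neutral; 1,10-phenanthroline is neutral; balancing the +1 overall charge requires Cr(III). Cr sits in group 6, so the d-electron count is 6 − 3 = 3. The d³ configuration leaves the e_g set evenly filled (or empty) — no strong Jahn–Teller driving force.
[CrBr₆]⁴−: Each bromide is −1; balancing the −4 overall charge requires Cr(II). Chromium is a group-6 element; Cr(II) is therefore d⁴. Bromide is a weak-field ligand for a first-row metal, so the complex is high-spin. The t₂g³e_g¹ (high-spin) configuration has an unevenly filled e_g set; the Jahn–Teller theorem predicts a tetragonal distortion (typically axial elongation) to lift the degeneracy.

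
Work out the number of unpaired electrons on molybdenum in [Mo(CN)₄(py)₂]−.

3

Summing ligand charges against the −1 overall charge gives an oxidation state of +3 for molybdenum.
Molybdenum is a group-6 element; Mo(III) is therefore d³.
In an octahedral field the d³ configuration is t₂g³e_g⁰ (only one arrangement possible), giving 3 unpaired electrons.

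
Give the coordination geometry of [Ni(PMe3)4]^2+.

square planar

Trimethylphosphine is neutral; balancing the +2 overall charge requires Ni(II).
Nickel is a group-10 element; Ni(II) is therefore d⁸.
Coordination number: 4.
Trimethylphosphine is a strong-field ligand (high in the spectrochemical series).
A 3d d⁸ ion with strong-field ligands gains enough CFSE to favour square planar over tetrahedral.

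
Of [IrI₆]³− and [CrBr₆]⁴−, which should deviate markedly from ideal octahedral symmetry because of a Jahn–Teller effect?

[CrBr₆]⁴−

[IrI₆]³−: Summing ligand charges against the −3 overall charge gives an oxidation state of +3 for iridium. Group 9 minus oxidation state 3 gives a d⁶ configuration. A 5d ion has a large Δₒ and is invariably low-spin. The d⁶ configuration leaves the e_g set evenly filled (or empty) — no strong Jahn–Teller driving force.
[CrBr₆]⁴−: Ligand charges: each bromide is −1. With an overall charge of −4 the chromium centre must be in the +2 oxidation state. Group 6 minus oxidation state 2 gives a d⁴ configuration. Bromide is a weak-field ligand for a first-row metal, so the complex is high-spin. The t₂g³e_g¹ (high-spin) configuration has an unevenly filled e_g set; the Jahn–Teller theorem predicts a tetragonal distortion (typically axial elongation) to lift the degeneracy.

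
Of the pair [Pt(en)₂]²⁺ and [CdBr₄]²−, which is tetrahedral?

[CdBr₄]²−

For [Pt(en)₂]²⁺: Summing ligand charges against the +2 overall charge gives an oxidation state of +2 for platinum. Group 10 minus oxidation state 2 gives a d⁸ configuration. A 5d d⁸ ion has a large crystal-field splitting; square planar leaves the high-energy d_{x²−y²} orbital empty and maximises CFSE. → square planar.
For [CdBr₄]²−: Summing ligand charges against the −2 overall charge gives an oxidation state of +2 for cadmium. Group 12 minus oxidation state 2 gives a d¹⁰ configuration. A d¹⁰ ion has no crystal-field stabilisation preference between square planar and tetrahedral, so four ligands adopt the sterically favoured tetrahedral geometry. → tetrahedral.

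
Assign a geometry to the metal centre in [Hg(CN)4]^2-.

Ligand charges: each cyanide is −1. With an overall charge of −2 the mercury centre must be in the +2 oxidation state.
Hg sits in group 12, so the d-electron count is 12 − 2 = 10.
With 4 monodentate ligands the coordination number is 4.
A d¹⁰ ion has no crystal-field stabilisation preference between square planar and tetrahedral, so four ligands adopt the sterically favoured tetrahedral geometry.

tetrahedral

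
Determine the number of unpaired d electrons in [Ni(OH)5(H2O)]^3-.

2

Ligand charges: each hydroxide is −1; water is neutral. With an overall charge of −3 the nickel centre must be in the +2 oxidation state.
Nickel is a group-10 element; Ni(II) is therefore d⁸.
In an octahedral field the d⁸ configuration is t₂g⁶e_g² (only one arrangement possible), giving 2 unpaired electrons.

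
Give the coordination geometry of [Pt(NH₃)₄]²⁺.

square planar

Ammonia is neutral; balancing the +2 overall charge requires Pt(II).
Platinum is a group-10 element; Pt(II) is therefore d⁸.
Coordination number: 4.
A 5d d⁸ ion has a large crystal-field splitting; square planar leaves the high-energy d_{x²−y²} orbital empty and maximises CFSE.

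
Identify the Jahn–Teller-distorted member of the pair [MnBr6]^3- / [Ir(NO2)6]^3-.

[MnBr6]^3-: Ligand charges: each bromide is −1. With an overall charge of −3 the manganese centre must be in the +3 oxidation state. Manganese is a group-7 element; Mn(III) is therefore d⁴. Bromide is a weak-field ligand for a first-row metal, so the complex is high-spin. The t₂g³e_g¹ (high-spin) configuration has an unevenly filled e_g set; the Jahn–Teller theorem predicts a tetragonal distortion (typically axial elongation) to lift the degeneracy.
[Ir(NO2)6]^3-: Summing ligand charges against the −3 overall charge gives an oxidation state of +3 for iridium. Group 9 minus oxidation state 3 gives a d⁶ configuration. A 5d ion has a large Δₒ and is invariably low-spin. The d⁶ configuration leaves the e_g set evenly filled (or empty) — no strong Jahn–Teller driving force.

[MnBr6]^3-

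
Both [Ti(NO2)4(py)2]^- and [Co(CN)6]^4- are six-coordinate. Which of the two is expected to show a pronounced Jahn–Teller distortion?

[Ti(NO2)4(py)2]^-: Ligand charges: each nitro (N-bound nitrite) is −1; pyridine is neutral. With an overall charge of −1 the titanium centre must be in the +3 oxidation state. Titanium is a group-4 element; Ti(III) is therefore d¹. The d¹ configuration leaves the e_g set evenly filled (or empty) — no strong Jahn–Teller driving force.
[Co(CN)6]^4-: Summing ligand charges against the −4 overall charge gives an oxidation state of +2 for cobalt. Group 9 minus oxidation state 2 gives a d⁷ configuration. Cyanide is a strong-field ligand (high in the spectrochemical series) for a first-row metal, so the complex is low-spin. The t₂g⁶e_g¹ (low-spin) configuration has an unevenly filled e_g set; the Jahn–Teller theorem predicts a tetragonal distortion (typically axial elongation) to lift the degeneracy.

[Co(CN)6]^4-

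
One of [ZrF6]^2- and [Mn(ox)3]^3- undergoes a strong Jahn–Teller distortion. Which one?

[ZrF6]^2-: Each fluoride is −1; balancing the −2 overall charge requires Zr(IV). Zr sits in group 4, so the d-electron count is 4 − 4 = 0. The d⁰ configuration leaves the e_g set evenly filled (or empty) — no strong Jahn–Teller driving force.
[Mn(ox)3]^3-: Each oxalate is −2; balancing the −3 overall charge requires Mn(III). Group 7 minus oxidation state 3 gives a d⁴ configuration. Oxalate is a weak-field ligand for a first-row metal, so the complex is high-spin. The t₂g³e_g¹ (high-spin) configuration has an unevenly filled e_g set; the Jahn–Teller theorem predicts a tetragonal distortion (typically axial elongation) to lift the degeneracy.

[Mn(ox)3]^3-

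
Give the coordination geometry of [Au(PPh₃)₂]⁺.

linear

Ligand charges: triphenylphosphine is neutral. With an overall charge of +1 the gold centre must be in the +1 oxidation state.
Au sits in group 11, so the d-electron count is 11 − 1 = 10.
Coordination number: 2.
A d¹⁰ ion with only two ligands adopts a linear arrangement (sp hybridisation; no CFSE preference).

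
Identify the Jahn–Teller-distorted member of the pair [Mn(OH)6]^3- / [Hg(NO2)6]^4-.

[Mn(OH)6]^3-

[Mn(OH)6]^3-: Each hydroxide is −1; balancing the −3 overall charge requires Mn(III). Manganese is a group-7 element; Mn(III) is therefore d⁴. Hydroxide is a weak-field ligand for a first-row metal, so the complex is high-spin. The t₂g³e_g¹ (high-spin) configuration has an unevenly filled e_g set; the Jahn–Teller theorem predicts a tetragonal distortion (typically axial elongation) to lift the degeneracy.
[Hg(NO2)6]^4-: Each nitro (N-bound nitrite) is −1; balancing the −4 overall charge requires Hg(II). Mercury is a group-12 element; Hg(II) is therefore d¹⁰. The d¹⁰ configuration leaves the e_g set evenly filled (or empty) — no strong Jahn–Teller driving force.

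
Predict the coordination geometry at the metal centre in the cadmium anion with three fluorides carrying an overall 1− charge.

Summing ligand charges against the −1 overall charge gives an oxidation state of +2 for cadmium.
Group 12 minus oxidation state 2 gives a d¹⁰ configuration.
Coordination number: 3.
Three ligands around a d¹⁰ centre minimise repulsion in a trigonal-planar arrangement.

trigonal planar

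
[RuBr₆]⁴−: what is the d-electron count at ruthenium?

Ligand charges: each bromide is −1. With an overall charge of −4 the ruthenium centre must be in the +2 oxidation state.
Ru sits in group 8, so the d-electron count is 8 − 2 = 6.

d6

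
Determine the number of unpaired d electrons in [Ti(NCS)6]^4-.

Summing ligand charges against the −4 overall charge gives an oxidation state of +2 for titanium.
Group 4 minus oxidation state 2 gives a d² configuration.
In an octahedral field the d² configuration is t₂g²e_g⁰ (only one arrangement possible), giving 2 unpaired electrons.

2 unpaired electrons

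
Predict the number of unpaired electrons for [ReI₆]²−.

Each iodide is −1; balancing the −2 overall charge requires Re(IV).
Re sits in group 7, so the d-electron count is 7 − 4 = 3.
In an octahedral field the d³ configuration is t₂g³e_g⁰ (only one arrangement possible), giving 3 unpaired electrons.

3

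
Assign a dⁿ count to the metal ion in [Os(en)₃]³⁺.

Ethylenediamine is neutral; balancing the +3 overall charge requires Os(III).
Osmium is a group-8 element; Os(III) is therefore d⁵.

d5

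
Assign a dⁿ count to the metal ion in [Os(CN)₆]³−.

d⁵

Summing ligand charges against the −3 overall charge gives an oxidation state of +3 for osmium.
Os sits in group 8, so the d-electron count is 8 − 3 = 5.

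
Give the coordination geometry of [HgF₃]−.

trigonal planar

Each fluoride is −1; balancing the −1 overall charge requires Hg(II).
Hg sits in group 12, so the d-electron count is 12 − 2 = 10.
Coordination number: 3.
Three ligands around a d¹⁰ centre minimise repulsion in a trigonal-planar arrangement.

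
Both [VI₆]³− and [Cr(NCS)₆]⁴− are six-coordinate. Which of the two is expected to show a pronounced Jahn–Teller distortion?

[VI₆]³−: Ligand charges: each iodide is −1. With an overall charge of −3 the vanadium centre must be in the +3 oxidation state. V sits in group 5, so the d-electron count is 5 − 3 = 2. The d² configuration leaves the e_g set evenly filled (or empty) — no strong Jahn–Teller driving force.
[Cr(NCS)₆]⁴−: Each isothiocyanate is −1; balancing the −4 overall charge requires Cr(II). Chromium is a group-6 element; Cr(II) is therefore d⁴. Isothiocyanate is a weak-field ligand for a first-row metal, so the complex is high-spin. The t₂g³e_g¹ (high-spin) configuration has an unevenly filled e_g set; the Jahn–Teller theorem predicts a tetragonal distortion (typically axial elongation) to lift the degeneracy.

[Cr(NCS)₆]⁴−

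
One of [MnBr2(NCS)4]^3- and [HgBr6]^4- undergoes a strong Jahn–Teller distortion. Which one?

[MnBr2(NCS)4]^3-: Each bromide is −1; each isothiocyanate is −1; balancing the −3 overall charge requires Mn(III). Group 7 minus oxidation state 3 gives a d⁴ configuration. Bromide and isothiocyanate are weak-field ligands for a first-row metal, so the complex is high-spin. The t₂g³e_g¹ (high-spin) configuration has an unevenly filled e_g set; the Jahn–Teller theorem predicts a tetragonal distortion (typically axial elongation) to lift the degeneracy.
[HgBr6]^4-: Each bromide is −1; balancing the −4 overall charge requires Hg(II). Group 12 minus oxidation state 2 gives a d¹⁰ configuration. The d¹⁰ configuration leaves the e_g set evenly filled (or empty) — no strong Jahn–Teller driving force.

[MnBr2(NCS)4]^3-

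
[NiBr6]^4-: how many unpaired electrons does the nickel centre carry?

Summing ligand charges against the −4 overall charge gives an oxidation state of +2 for nickel.
Group 10 minus oxidation state 2 gives a d⁸ configuration.
In an octahedral field the d⁸ configuration is t₂g⁶e_g² (only one arrangement possible), giving 2 unpaired electrons.

2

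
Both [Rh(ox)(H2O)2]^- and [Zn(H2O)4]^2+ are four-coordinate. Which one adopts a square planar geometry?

[Rh(ox)(H2O)2]^-

For [Rh(ox)(H2O)2]^-: Each oxalate is −2; water is neutral; balancing the −1 overall charge requires Rh(I). Rh sits in group 9, so the d-electron count is 9 − 1 = 8. A 4d d⁸ ion has a large crystal-field splitting; square planar leaves the high-energy d_{x²−y²} orbital empty and maximises CFSE. → square planar.
For [Zn(H2O)4]^2+: Water is neutral; balancing the +2 overall charge requires Zn(II). Group 12 minus oxidation state 2 gives a d¹⁰ configuration. A d¹⁰ ion has no crystal-field stabilisation preference between square planar and tetrahedral, so four ligands adopt the sterically favoured tetrahedral geometry. → tetrahedral.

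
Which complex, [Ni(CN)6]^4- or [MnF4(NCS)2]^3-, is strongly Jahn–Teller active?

[MnF4(NCS)2]^3-

[Ni(CN)6]^4-: Summing ligand charges against the −4 overall charge gives an oxidation state of +2 for nickel. Ni sits in group 10, so the d-electron count is 10 − 2 = 8. The d⁸ configuration leaves the e_g set evenly filled (or empty) — no strong Jahn–Teller driving force.
[MnF4(NCS)2]^3-: Each fluoride is −1; each isothiocyanate is −1; balancing the −3 overall charge requires Mn(III). Mn sits in group 7, so the d-electron count is 7 − 3 = 4. Fluoride and isothiocyanate are weak-field ligands for a first-row metal, so the complex is high-spin. The t₂g³e_g¹ (high-spin) configuration has an unevenly filled e_g set; the Jahn–Teller theorem predicts a tetragonal distortion (typically axial elongation) to lift the degeneracy.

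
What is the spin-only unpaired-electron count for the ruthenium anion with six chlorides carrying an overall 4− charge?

0

Summing ligand charges against the −4 overall charge gives an oxidation state of +2 for ruthenium.
Ru sits in group 8, so the d-electron count is 8 − 2 = 6.
The spin state decides the count: a 4d ion has a large Δₒ and is invariably low-spin.
An octahedral low-spin d⁶ ion is t₂g⁶e_g⁰, giving 0 unpaired electrons.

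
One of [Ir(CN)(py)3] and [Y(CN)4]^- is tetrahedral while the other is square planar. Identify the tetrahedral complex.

For [Ir(CN)(py)3]: Ligand charges: each cyanide is −1; pyridine is neutral. With an overall charge of 0 the iridium centre must be in the +1 oxidation state. Group 9 minus oxidation state 1 gives a d⁸ configuration. A 5d d⁸ ion has a large crystal-field splitting; square planar leaves the high-energy d_{x²−y²} orbital empty and maximises CFSE. → square planar.
For [Y(CN)4]^-: Ligand charges: each cyanide is −1. With an overall charge of −1 the yttrium centre must be in the +3 oxidation state. Y sits in group 3, so the d-electron count is 3 − 3 = 0. A d⁰ ion has no crystal-field stabilisation preference between square planar and tetrahedral, so four ligands adopt the sterically favoured tetrahedral geometry. → tetrahedral.

[Y(CN)4]^-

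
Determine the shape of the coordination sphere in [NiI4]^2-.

Each iodide is −1; balancing the −2 overall charge requires Ni(II).
Ni sits in group 10, so the d-electron count is 10 − 2 = 8.
Coordination number: 4.
Iodide is a weak-field ligand.
With weak-field ligands the CFSE gain from square planar is small, so a 3d d⁸ ion takes the sterically preferred tetrahedral geometry.

tetrahedral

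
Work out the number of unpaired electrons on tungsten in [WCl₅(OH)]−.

1

Ligand charges: each chloride is −1; each hydroxide is −1. With an overall charge of −1 the tungsten centre must be in the +5 oxidation state.
W sits in group 6, so the d-electron count is 6 − 5 = 1.
In an octahedral field the d¹ configuration is t₂g¹e_g⁰ (only one arrangement possible), giving 1 unpaired electron.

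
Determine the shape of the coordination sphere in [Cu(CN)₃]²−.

Summing ligand charges against the −2 overall charge gives an oxidation state of +1 for copper.
Group 11 minus oxidation state 1 gives a d¹⁰ configuration.
With 3 monodentate ligands the coordination number is 3.
Three ligands around a d¹⁰ centre minimise repulsion in a trigonal-planar arrangement.

trigonal planar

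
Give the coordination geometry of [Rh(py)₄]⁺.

square planar

Summing ligand charges against the +1 overall charge gives an oxidation state of +1 for rhodium.
Rh sits in group 9, so the d-electron count is 9 − 1 = 8.
With 4 monodentate ligands the coordination number is 4.
A 4d d⁸ ion has a large crystal-field splitting; square planar leaves the high-energy d_{x²−y²} orbital empty and maximises CFSE.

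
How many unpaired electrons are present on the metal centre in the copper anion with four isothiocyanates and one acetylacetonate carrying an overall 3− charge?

1 unpaired electron

Each isothiocyanate is −1; each acetylacetonate is −1; balancing the −3 overall charge requires Cu(II).
Cu sits in group 11, so the d-electron count is 11 − 2 = 9.
Counting donor atoms: 4×isothiocyanate (monodentate) → 4 donors; 1×acetylacetonate (bidentate) → 2 donors. Coordination number = 6.
In an octahedral field the d⁹ configuration is t₂g⁶e_g³ (only one arrangement possible), giving 1 unpaired electron.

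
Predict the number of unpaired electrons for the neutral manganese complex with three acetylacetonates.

4

Summing ligand charges against the 0 overall charge gives an oxidation state of +3 for manganese.
Mn sits in group 7, so the d-electron count is 7 − 3 = 4.
Counting donor atoms: 3×acetylacetonate (bidentate) → 6 donors. Coordination number = 6.
The spin state decides the count: Acetylacetonate is a weak-field ligand for a first-row metal, so the complex is high-spin.
An octahedral high-spin d⁴ ion is t₂g³e_g¹, giving 4 unpaired electrons.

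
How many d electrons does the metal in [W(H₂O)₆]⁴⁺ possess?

Water is neutral; balancing the +4 overall charge requires W(IV).
Group 6 minus oxidation state 4 gives a d² configuration.

d2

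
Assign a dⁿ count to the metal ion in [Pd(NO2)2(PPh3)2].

d8

Each nitro (N-bound nitrite) is −1; triphenylphosphine is neutral; balancing the 0 overall charge requires Pd(II).
Pd sits in group 10, so the d-electron count is 10 − 2 = 8.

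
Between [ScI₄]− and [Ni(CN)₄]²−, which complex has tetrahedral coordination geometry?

For [ScI₄]−: Each iodide is −1; balancing the −1 overall charge requires Sc(III). Sc sits in group 3, so the d-electron count is 3 − 3 = 0. A d⁰ ion has no crystal-field stabilisation preference between square planar and tetrahedral, so four ligands adopt the sterically favoured tetrahedral geometry. → tetrahedral.
For [Ni(CN)₄]²−: Each cyanide is −1; balancing the −2 overall charge requires Ni(II). Nickel is a group-10 element; Ni(II) is therefore d⁸. Cyanide is a strong-field ligand (high in the spectrochemical series). A 3d d⁸ ion with strong-field ligands gains enough CFSE to favour square planar over tetrahedral. → square planar.

[ScI₄]−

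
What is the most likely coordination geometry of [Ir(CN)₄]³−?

square planar

Ligand charges: each cyanide is −1. With an overall charge of −3 the iridium centre must be in the +1 oxidation state.
Iridium is a group-9 element; Ir(I) is therefore d⁸.
With 4 monodentate ligands the coordination number is 4.
A 5d d⁸ ion has a large crystal-field splitting; square planar leaves the high-energy d_{x²−y²} orbital empty and maximises CFSE.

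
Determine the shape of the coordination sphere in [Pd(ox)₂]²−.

Each oxalate is −2; balancing the −2 overall charge requires Pd(II).
Pd sits in group 10, so the d-electron count is 10 − 2 = 8.
Counting donor atoms: 2×oxalate (bidentate) → 4 donors. Coordination number = 4.
A 4d d⁸ ion has a large crystal-field splitting; square planar leaves the high-energy d_{x²−y²} orbital empty and maximises CFSE.

square planar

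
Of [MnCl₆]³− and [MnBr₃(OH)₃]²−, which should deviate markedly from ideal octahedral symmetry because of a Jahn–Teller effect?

[MnCl₆]³−

[MnCl₆]³−: Summing ligand charges against the −3 overall charge gives an oxidation state of +3 for manganese. Mn sits in group 7, so the d-electron count is 7 − 3 = 4. Chloride is a weak-field ligand for a first-row metal, so the complex is high-spin. The t₂g³e_g¹ (high-spin) configuration has an unevenly filled e_g set; the Jahn–Teller theorem predicts a tetragonal distortion (typically axial elongation) to lift the degeneracy.
[MnBr₃(OH)₃]²−: Ligand charges: each bromide is −1; each hydroxide is −1. With an overall charge of −2 the manganese centre must be in the +4 oxidation state. Mn sits in group 7, so the d-electron count is 7 − 4 = 3. The d³ configuration leaves the e_g set evenly filled (or empty) — no strong Jahn–Teller driving force.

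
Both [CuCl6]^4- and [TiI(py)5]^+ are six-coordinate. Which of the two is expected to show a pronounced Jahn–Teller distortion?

[CuCl6]^4-: Summing ligand charges against the −4 overall charge gives an oxidation state of +2 for copper. Copper is a group-11 element; Cu(II) is therefore d⁹. The t₂g⁶e_g³ configuration has an unevenly filled e_g set; the Jahn–Teller theorem predicts a tetragonal distortion (typically axial elongation) to lift the degeneracy.
[TiI(py)5]^+: Each iodide is −1; pyridine is neutral; balancing the +1 overall charge requires Ti(II). Group 4 minus oxidation state 2 gives a d² configuration. The d² configuration leaves the e_g set evenly filled (or empty) — no strong Jahn–Teller driving force.

[CuCl6]^4-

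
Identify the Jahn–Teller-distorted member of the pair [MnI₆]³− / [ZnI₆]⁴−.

[MnI₆]³−

[MnI₆]³−: Summing ligand charges against the −3 overall charge gives an oxidation state of +3 for manganese. Manganese is a group-7 element; Mn(III) is therefore d⁴. Iodide is a weak-field ligand for a first-row metal, so the complex is high-spin. The t₂g³e_g¹ (high-spin) configuration has an unevenly filled e_g set; the Jahn–Teller theorem predicts a tetragonal distortion (typically axial elongation) to lift the degeneracy.
[ZnI₆]⁴−: Each iodide is −1; balancing the −4 overall charge requires Zn(II). Group 12 minus oxidation state 2 gives a d¹⁰ configuration. The d¹⁰ configuration leaves the e_g set evenly filled (or empty) — no strong Jahn–Teller driving force.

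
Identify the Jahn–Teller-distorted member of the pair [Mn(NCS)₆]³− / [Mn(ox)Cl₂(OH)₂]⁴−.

[Mn(NCS)₆]³−

[Mn(NCS)₆]³−: Summing ligand charges against the −3 overall charge gives an oxidation state of +3 for manganese. Mn sits in group 7, so the d-electron count is 7 − 3 = 4. Isothiocyanate is a weak-field ligand for a first-row metal, so the complex is high-spin. The t₂g³e_g¹ (high-spin) configuration has an unevenly filled e_g set; the Jahn–Teller theorem predicts a tetragonal distortion (typically axial elongation) to lift the degeneracy.
[Mn(ox)Cl₂(OH)₂]⁴−: Ligand charges: each oxalate is −2; each chloride is −1; each hydroxide is −1. With an overall charge of −4 the manganese centre must be in the +2 oxidation state. Group 7 minus oxidation state 2 gives a d⁵ configuration. Chloride, hydroxide, and oxalate are weak-field ligands for a first-row metal, so the complex is high-spin. The d⁵ configuration leaves the e_g set evenly filled (or empty) — no strong Jahn–Teller driving force.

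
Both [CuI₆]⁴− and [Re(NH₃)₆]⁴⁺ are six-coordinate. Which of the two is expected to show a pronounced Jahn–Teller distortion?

[CuI₆]⁴−: Ligand charges: each iodide is −1. With an overall charge of −4 the copper centre must be in the +2 oxidation state. Copper is a group-11 element; Cu(II) is therefore d⁹. The t₂g⁶e_g³ configuration has an unevenly filled e_g set; the Jahn–Teller theorem predicts a tetragonal distortion (typically axial elongation) to lift the degeneracy.
[Re(NH₃)₆]⁴⁺: Ammonia is neutral; balancing the +4 overall charge requires Re(IV). Rhenium is a group-7 element; Re(IV) is therefore d³. The d³ configuration leaves the e_g set evenly filled (or empty) — no strong Jahn–Teller driving force.

[CuI₆]⁴−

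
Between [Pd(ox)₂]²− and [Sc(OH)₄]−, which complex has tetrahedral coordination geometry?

For [Pd(ox)₂]²−: Summing ligand charges against the −2 overall charge gives an oxidation state of +2 for palladium. Pd sits in group 10, so the d-electron count is 10 − 2 = 8. A 4d d⁸ ion has a large crystal-field splitting; square planar leaves the high-energy d_{x²−y²} orbital empty and maximises CFSE. → square planar.
For [Sc(OH)₄]−: Each hydroxide is −1; balancing the −1 overall charge requires Sc(III). Group 3 minus oxidation state 3 gives a d⁰ configuration. A d⁰ ion has no crystal-field stabilisation preference between square planar and tetrahedral, so four ligands adopt the sterically favoured tetrahedral geometry. → tetrahedral.

[Sc(OH)₄]−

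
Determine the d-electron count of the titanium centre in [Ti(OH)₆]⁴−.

d²

Ligand charges: each hydroxide is −1. With an overall charge of −4 the titanium centre must be in the +2 oxidation state.
Titanium is a group-4 element; Ti(II) is therefore d².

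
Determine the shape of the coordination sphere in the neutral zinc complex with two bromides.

linear

Summing ligand charges against the 0 overall charge gives an oxidation state of +2 for zinc.
Group 12 minus oxidation state 2 gives a d¹⁰ configuration.
With 2 monodentate ligands the coordination number is 2.
A d¹⁰ ion with only two ligands adopts a linear arrangement (sp hybridisation; no CFSE preference).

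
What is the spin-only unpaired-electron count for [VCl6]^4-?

Each chloride is −1; balancing the −4 overall charge requires V(II).
Vanadium is a group-5 element; V(II) is therefore d³.
In an octahedral field the d³ configuration is t₂g³e_g⁰ (only one arrangement possible), giving 3 unpaired electrons.

3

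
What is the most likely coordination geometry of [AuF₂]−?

Each fluoride is −1; balancing the −1 overall charge requires Au(I).
Group 11 minus oxidation state 1 gives a d¹⁰ configuration.
With 2 monodentate ligands the coordination number is 2.
A d¹⁰ ion with only two ligands adopts a linear arrangement (sp hybridisation; no CFSE preference).

linear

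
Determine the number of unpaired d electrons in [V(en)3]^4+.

1 unpaired electron

Summing ligand charges against the +4 overall charge gives an oxidation state of +4 for vanadium.
Vanadium is a group-5 element; V(IV) is therefore d¹.
Counting donor atoms: 3×ethylenediamine (bidentate) → 6 donors. Coordination number = 6.
In an octahedral field the d¹ configuration is t₂g¹e_g⁰ (only one arrangement possible), giving 1 unpaired electron.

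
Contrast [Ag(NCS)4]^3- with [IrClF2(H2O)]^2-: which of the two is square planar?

[IrClF2(H2O)]^2-

For [Ag(NCS)4]^3-: Summing ligand charges against the −3 overall charge gives an oxidation state of +1 for silver. Ag sits in group 11, so the d-electron count is 11 − 1 = 10. A d¹⁰ ion has no crystal-field stabilisation preference between square planar and tetrahedral, so four ligands adopt the sterically favoured tetrahedral geometry. → tetrahedral.
For [IrClF2(H2O)]^2-: Ligand charges: each chloride is −1; each fluoride is −1; water is neutral. With an overall charge of −2 the iridium centre must be in the +1 oxidation state. Iridium is a group-9 element; Ir(I) is therefore d⁸. A 5d d⁸ ion has a large crystal-field splitting; square planar leaves the high-energy d_{x²−y²} orbital empty and maximises CFSE. → square planar.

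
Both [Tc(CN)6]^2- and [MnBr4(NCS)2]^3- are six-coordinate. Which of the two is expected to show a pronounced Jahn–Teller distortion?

[Tc(CN)6]^2-: Summing ligand charges against the −2 overall charge gives an oxidation state of +4 for technetium. Technetium is a group-7 element; Tc(IV) is therefore d³. The d³ configuration leaves the e_g set evenly filled (or empty) — no strong Jahn–Teller driving force.
[MnBr4(NCS)2]^3-: Summing ligand charges against the −3 overall charge gives an oxidation state of +3 for manganese. Group 7 minus oxidation state 3 gives a d⁴ configuration. Bromide and isothiocyanate are weak-field ligands for a first-row metal, so the complex is high-spin. The t₂g³e_g¹ (high-spin) configuration has an unevenly filled e_g set; the Jahn–Teller theorem predicts a tetragonal distortion (typically axial elongation) to lift the degeneracy.

[MnBr4(NCS)2]^3-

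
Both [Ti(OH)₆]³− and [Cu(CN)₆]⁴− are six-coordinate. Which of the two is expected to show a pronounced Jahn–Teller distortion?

[Cu(CN)₆]⁴−

[Ti(OH)₆]³−: Each hydroxide is −1; balancing the −3 overall charge requires Ti(III). Ti sits in group 4, so the d-electron count is 4 − 3 = 1. The d¹ configuration leaves the e_g set evenly filled (or empty) — no strong Jahn–Teller driving force.
[Cu(CN)₆]⁴−: Each cyanide is −1; balancing the −4 overall charge requires Cu(II). Cu sits in group 11, so the d-electron count is 11 − 2 = 9. The t₂g⁶e_g³ configuration has an unevenly filled e_g set; the Jahn–Teller theorem predicts a tetragonal distortion (typically axial elongation) to lift the degeneracy.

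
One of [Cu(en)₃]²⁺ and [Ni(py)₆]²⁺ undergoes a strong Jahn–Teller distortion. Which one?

[Cu(en)₃]²⁺

[Cu(en)₃]²⁺: Ethylenediamine is neutral; balancing the +2 overall charge requires Cu(II). Cu sits in group 11, so the d-electron count is 11 − 2 = 9. The t₂g⁶e_g³ configuration has an unevenly filled e_g set; the Jahn–Teller theorem predicts a tetragonal distortion (typically axial elongation) to lift the degeneracy.
[Ni(py)₆]²⁺: Ligand charges: pyridine is neutral. With an overall charge of +2 the nickel centre must be in the +2 oxidation state. Ni sits in group 10, so the d-electron count is 10 − 2 = 8. The d⁸ configuration leaves the e_g set evenly filled (or empty) — no strong Jahn–Teller driving force.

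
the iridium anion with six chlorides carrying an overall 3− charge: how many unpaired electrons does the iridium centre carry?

Summing ligand charges against the −3 overall charge gives an oxidation state of +3 for iridium.
Ir sits in group 9, so the d-electron count is 9 − 3 = 6.
The spin state decides the count: a 5d ion has a large Δₒ and is invariably low-spin.
An octahedral low-spin d⁶ ion is t₂g⁶e_g⁰, giving 0 unpaired electrons.

0 unpaired electrons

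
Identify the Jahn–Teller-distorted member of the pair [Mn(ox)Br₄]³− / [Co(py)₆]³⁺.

[Mn(ox)Br₄]³−: Ligand charges: each oxalate is −2; each bromide is −1. With an overall charge of −3 the manganese centre must be in the +3 oxidation state. Manganese is a group-7 element; Mn(III) is therefore d⁴. Bromide and oxalate are weak-field ligands for a first-row metal, so the complex is high-spin. The t₂g³e_g¹ (high-spin) configuration has an unevenly filled e_g set; the Jahn–Teller theorem predicts a tetragonal distortion (typically axial elongation) to lift the degeneracy.
[Co(py)₆]³⁺: Ligand charges: pyridine is neutral. With an overall charge of +3 the cobalt centre must be in the +3 oxidation state. Group 9 minus oxidation state 3 gives a d⁶ configuration. Co(III) has an exceptionally large octahedral splitting and is low-spin with essentially every ligand except fluoride. The d⁶ configuration leaves the e_g set evenly filled (or empty) — no strong Jahn–Teller driving force.

[Mn(ox)Br₄]³−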